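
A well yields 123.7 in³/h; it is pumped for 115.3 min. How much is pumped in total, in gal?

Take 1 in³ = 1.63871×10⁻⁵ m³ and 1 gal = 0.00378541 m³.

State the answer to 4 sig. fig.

1.029 gal

123.7 in³/h → 5.63079×10⁻⁷ m³/s
115.3 min → 6918 s
V = Q × t = 5.63079×10⁻⁷ × 6918 = 0.00389538 m³
In gal: 0.00389538 / 0.00378541 = 1.02905 gal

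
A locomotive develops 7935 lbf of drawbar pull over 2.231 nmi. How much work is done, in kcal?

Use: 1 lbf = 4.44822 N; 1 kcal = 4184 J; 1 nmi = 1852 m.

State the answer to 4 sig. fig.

7935 lbf × 4.44822 → 35296.6 N
2.231 nmi × 1852 → 4131.81 m
W = F × d = 35296.6 N × 4131.81 m = 1.45839×10⁸ J
1.45839×10⁸ J ÷ (4184 J/kcal) = 34856.4 kcal

3.486×10⁴ kcal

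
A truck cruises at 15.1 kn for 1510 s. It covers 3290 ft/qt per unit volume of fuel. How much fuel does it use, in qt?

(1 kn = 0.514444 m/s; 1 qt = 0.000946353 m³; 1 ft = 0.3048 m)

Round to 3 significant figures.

11.7 qt

15.1 kn → 7.7681 m/s
d = v × t = 7.7681 × 1510 = 11729.8 m
3290 ft/qt → 1.05964×10⁶ m/m³
V = d / (distance per unit fuel) = 11729.8 / 1.05964×10⁶ = 0.0110696 m³
In qt: 0.0110696 / 0.000946353 = 11.6971 qt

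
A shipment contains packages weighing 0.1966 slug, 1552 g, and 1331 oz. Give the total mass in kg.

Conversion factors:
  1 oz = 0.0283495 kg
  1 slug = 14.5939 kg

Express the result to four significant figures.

42.15 kg

0.1966 slug × 14.5939 = 2.86916 kg
1552 g × 0.001 = 1.552 kg
1331 oz × 0.0283495 = 37.7332 kg
Combined: 2.86916 + 1.552 + 37.7332 = 42.1544 kg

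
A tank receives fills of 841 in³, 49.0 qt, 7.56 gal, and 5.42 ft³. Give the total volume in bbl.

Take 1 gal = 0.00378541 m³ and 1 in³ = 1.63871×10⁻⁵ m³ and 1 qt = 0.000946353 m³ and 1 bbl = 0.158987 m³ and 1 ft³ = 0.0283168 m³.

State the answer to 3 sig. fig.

841 in³ × 1.63871×10⁻⁵ = 0.0137816 m³
49.0 qt × 0.000946353 = 0.0463713 m³
7.56 gal × 0.00378541 = 0.0286177 m³
5.42 ft³ × 0.0283168 = 0.153477 m³
Sum: 0.0137816 + 0.0463713 + 0.0286177 + 0.153477 = 0.242248 m³
In bbl: 0.242248 / 0.158987 = 1.5237 bbl

1.52 bbl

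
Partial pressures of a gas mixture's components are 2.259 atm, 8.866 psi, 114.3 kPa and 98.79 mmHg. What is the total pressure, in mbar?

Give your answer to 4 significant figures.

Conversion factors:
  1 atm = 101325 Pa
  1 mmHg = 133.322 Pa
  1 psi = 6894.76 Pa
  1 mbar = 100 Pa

4175 mbar

2.259 atm × 101325 → 228893 Pa
8.866 psi × 6894.76 → 61128.9 Pa
114.3 kPa × 1000 → 114300 Pa
98.79 mmHg × 133.322 → 13170.9 Pa
Combined: 228893 + 61128.9 + 114300 + 13170.9 = 417493 Pa
In mbar: 417493 / 100 = 4174.93 mbar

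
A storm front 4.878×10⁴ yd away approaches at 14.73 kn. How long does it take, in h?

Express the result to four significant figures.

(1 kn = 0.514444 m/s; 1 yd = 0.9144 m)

4.878×10⁴ yd × 0.9144 → 44604.4 m
14.73 kn × 0.514444 → 7.57776 m/s
t = d / v = 44604.4 m / 7.57776 m/s = 5886.22 s
5886.22 s ÷ (3600 s/h) = 1.63506 h

1.635 h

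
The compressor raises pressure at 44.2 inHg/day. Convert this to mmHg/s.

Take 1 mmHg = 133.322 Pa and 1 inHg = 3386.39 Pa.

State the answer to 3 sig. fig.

0.0130 mmHg/s

44.2 inHg/day × 3386.39 Pa/inHg ÷ 86400 s/day = 1.73239 Pa/s
1.73239 Pa/s ÷ 133.322 Pa/mmHg = 0.012994 mmHg/s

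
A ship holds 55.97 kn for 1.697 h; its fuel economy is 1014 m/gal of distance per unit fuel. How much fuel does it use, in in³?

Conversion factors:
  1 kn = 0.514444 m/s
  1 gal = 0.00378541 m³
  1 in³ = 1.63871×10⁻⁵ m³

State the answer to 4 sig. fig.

4.007×10⁴ in³

55.97 kn → 28.7934 m/s
1.697 h → 6109.2 s
d = v × t = 28.7934 × 6109.2 = 175905 m
1014 m/gal → 267871 m/m³
V = d / (distance per unit fuel) = 175905 / 267871 = 0.656678 m³
In in³: 0.656678 / 1.63871×10⁻⁵ = 40072.9 in³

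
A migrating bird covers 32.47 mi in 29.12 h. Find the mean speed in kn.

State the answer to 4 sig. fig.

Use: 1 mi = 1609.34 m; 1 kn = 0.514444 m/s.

32.47 mi × 1609.34 → 52255.3 m
29.12 h × 3600 → 104832 s
v = d / t = 52255.3 m / 104832 s = 0.498467 m/s
0.498467 m/s ÷ (0.514444 m/s/kn) = 0.968943 kn

0.9689 kn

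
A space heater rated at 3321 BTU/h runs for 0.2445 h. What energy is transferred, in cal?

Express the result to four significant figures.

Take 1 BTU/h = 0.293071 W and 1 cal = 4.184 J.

2.048×10⁵ cal

3321 BTU/h × 0.293071 = 973.289 W
0.2445 h × 3600 = 880.2 s
E = P × t = 973.289 W × 880.2 s = 856689 J
856689 J ÷ (4.184 J/cal) = 204754 cal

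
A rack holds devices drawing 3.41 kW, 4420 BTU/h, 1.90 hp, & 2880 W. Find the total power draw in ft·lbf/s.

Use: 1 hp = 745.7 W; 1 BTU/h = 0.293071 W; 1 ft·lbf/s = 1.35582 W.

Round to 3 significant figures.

6640 ft·lbf/s

3.41 kW × 1000 = 3410 W
4420 BTU/h × 0.293071 = 1295.37 W
1.90 hp × 745.7 = 1416.83 W
2880 W (already W)
Combined: 3410 + 1295.37 + 1416.83 + 2880 = 9002.2 W
In ft·lbf/s: 9002.2 / 1.35582 = 6639.67 ft·lbf/s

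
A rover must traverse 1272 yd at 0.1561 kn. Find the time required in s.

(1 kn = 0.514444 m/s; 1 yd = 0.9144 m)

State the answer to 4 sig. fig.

1272 yd × 0.9144 → 1163.12 m
0.1561 kn × 0.514444 → 0.0803047 m/s
t = d / v = 1163.12 m / 0.0803047 m/s = 14483.8 s

1.448×10⁴ s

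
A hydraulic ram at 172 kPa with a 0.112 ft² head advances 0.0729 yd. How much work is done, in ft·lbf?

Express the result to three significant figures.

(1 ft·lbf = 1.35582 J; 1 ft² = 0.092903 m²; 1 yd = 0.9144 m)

172 kPa → 172000 Pa
0.112 ft² → 0.0104051 m²
F = P × A = 172000 × 0.0104051 = 1789.68 N
0.0729 yd → 0.0666598 m
W = F × d = 1789.68 × 0.0666598 = 119.3 J
In ft·lbf: 119.3 / 1.35582 = 87.991 ft·lbf

88.0 ft·lbf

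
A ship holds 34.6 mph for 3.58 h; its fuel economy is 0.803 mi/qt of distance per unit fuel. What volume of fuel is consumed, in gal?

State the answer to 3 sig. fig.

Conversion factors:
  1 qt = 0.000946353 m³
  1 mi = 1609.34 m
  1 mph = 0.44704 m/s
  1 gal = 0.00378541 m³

34.6 mph → 15.4676 m/s
3.58 h → 12888 s
d = v × t = 15.4676 × 12888 = 199346 m
0.803 mi/qt → 1.36556×10⁶ m/m³
V = d / (distance per unit fuel) = 199346 / 1.36556×10⁶ = 0.145981 m³
In gal: 0.145981 / 0.00378541 = 38.5641 gal

38.6 gal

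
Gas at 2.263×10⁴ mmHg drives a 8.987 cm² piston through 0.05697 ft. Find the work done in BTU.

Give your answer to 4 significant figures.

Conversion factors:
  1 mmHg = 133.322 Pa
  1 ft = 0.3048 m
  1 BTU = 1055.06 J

0.04463 BTU

2.263×10⁴ mmHg → 3.01708×10⁶ Pa
8.987 cm² → 8.987×10⁻⁴ m²
F = P × A = 3.01708×10⁶ × 8.987×10⁻⁴ = 2711.45 N
0.05697 ft → 0.0173645 m
W = F × d = 2711.45 × 0.0173645 = 47.083 J
In BTU: 47.083 / 1055.06 = 0.0446259 BTU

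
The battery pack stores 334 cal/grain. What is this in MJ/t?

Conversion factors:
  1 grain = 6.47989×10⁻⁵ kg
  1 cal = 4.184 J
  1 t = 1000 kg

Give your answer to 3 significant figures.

2.16×10⁴ MJ/t

334 cal/grain × 4.184 J/cal ÷ 6.47989×10⁻⁵ kg/grain = 2.1566×10⁷ J/kg
2.1566×10⁷ J/kg ÷ 1000000 J/MJ × 1000 kg/t = 21566 MJ/t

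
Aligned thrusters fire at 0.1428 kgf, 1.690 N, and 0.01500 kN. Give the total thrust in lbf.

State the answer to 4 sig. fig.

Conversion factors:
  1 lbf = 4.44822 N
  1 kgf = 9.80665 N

4.067 lbf

0.1428 kgf × 9.80665 → 1.40039 N
1.690 N (already N)
0.01500 kN × 1000 → 15 N
Total: 1.40039 + 1.69 + 15 = 18.0904 N
In lbf: 18.0904 / 4.44822 = 4.06689 lbf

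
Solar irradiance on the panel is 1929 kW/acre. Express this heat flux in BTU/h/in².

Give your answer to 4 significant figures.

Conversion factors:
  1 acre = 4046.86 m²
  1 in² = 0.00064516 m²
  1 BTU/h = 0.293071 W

1929 kW/acre × 1000 W/kW ÷ 4046.86 m²/acre = 476.666 W/m²
476.666 W/m² ÷ 0.293071 W/BTU/h × 0.00064516 m²/in² = 1.04932 BTU/h/in²

1.049 BTU/h/in²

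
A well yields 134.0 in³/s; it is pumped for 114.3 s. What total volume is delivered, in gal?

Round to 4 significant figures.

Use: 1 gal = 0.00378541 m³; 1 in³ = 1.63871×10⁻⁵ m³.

66.30 gal

134.0 in³/s → 0.00219587 m³/s
V = Q × t = 0.00219587 × 114.3 = 0.250988 m³
In gal: 0.250988 / 0.00378541 = 66.304 gal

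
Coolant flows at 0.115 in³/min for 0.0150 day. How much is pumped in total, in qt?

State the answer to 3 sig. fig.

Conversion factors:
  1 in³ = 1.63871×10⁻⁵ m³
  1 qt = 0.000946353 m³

0.0430 qt

0.115 in³/min → 3.14086×10⁻⁸ m³/s
0.0150 day → 1296 s
V = Q × t = 3.14086×10⁻⁸ × 1296 = 4.07055×10⁻⁵ m³
In qt: 4.07055×10⁻⁵ / 0.000946353 = 0.043013 qt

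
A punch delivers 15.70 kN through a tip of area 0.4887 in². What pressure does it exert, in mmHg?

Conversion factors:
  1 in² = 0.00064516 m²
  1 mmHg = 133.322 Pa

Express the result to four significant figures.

15.70 kN × 1000 → 15700 N
0.4887 in² × 0.00064516 → 3.1529×10⁻⁴ m²
P = F / A = 15700 N / 3.1529×10⁻⁴ m² = 4.97954×10⁷ Pa
4.97954×10⁷ Pa ÷ (133.322 Pa/mmHg) = 373497 mmHg

3.735×10⁵ mmHg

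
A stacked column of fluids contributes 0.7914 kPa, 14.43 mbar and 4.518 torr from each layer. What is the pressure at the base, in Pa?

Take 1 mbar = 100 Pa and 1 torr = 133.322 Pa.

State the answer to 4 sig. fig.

0.7914 kPa × 1000 → 791.4 Pa
14.43 mbar × 100 → 1443 Pa
4.518 torr × 133.322 → 602.349 Pa
Total: 791.4 + 1443 + 602.349 = 2836.75 Pa

2837 Pa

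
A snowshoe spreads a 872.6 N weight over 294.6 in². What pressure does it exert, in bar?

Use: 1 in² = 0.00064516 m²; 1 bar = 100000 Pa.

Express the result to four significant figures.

0.04591 bar

294.6 in² × 0.00064516 → 0.190064 m²
P = F / A = 872.6 N / 0.190064 m² = 4591.09 Pa
4591.09 Pa ÷ (100000 Pa/bar) = 0.0459109 bar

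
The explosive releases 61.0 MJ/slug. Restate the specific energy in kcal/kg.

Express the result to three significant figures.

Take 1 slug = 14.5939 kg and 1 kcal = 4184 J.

999 kcal/kg

61.0 MJ/slug × 1000000 J/MJ ÷ 14.5939 kg/slug = 4.17983×10⁶ J/kg
4.17983×10⁶ J/kg ÷ 4184 J/kcal = 999.003 kcal/kg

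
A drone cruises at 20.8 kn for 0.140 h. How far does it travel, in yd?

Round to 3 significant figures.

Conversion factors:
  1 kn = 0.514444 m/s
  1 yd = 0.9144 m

20.8 kn × 0.514444 = 10.7004 m/s
0.140 h × 3600 = 504 s
d = v × t = 10.7004 m/s × 504 s = 5393 m
5393 m ÷ (0.9144 m/yd) = 5897.86 yd

5900 yd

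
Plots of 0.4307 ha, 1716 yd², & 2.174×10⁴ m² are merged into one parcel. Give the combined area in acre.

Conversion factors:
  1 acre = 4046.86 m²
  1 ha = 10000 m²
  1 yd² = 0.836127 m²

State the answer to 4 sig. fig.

6.791 acre

0.4307 ha × 10000 → 4307 m²
1716 yd² × 0.836127 → 1434.79 m²
2.174×10⁴ m² (already m²)
Total: 4307 + 1434.79 + 21740 = 27481.8 m²
In acre: 27481.8 / 4046.86 = 6.79089 acre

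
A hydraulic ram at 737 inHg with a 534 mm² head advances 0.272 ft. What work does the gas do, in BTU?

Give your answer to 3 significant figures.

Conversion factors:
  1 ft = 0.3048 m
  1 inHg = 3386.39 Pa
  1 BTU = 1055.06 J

737 inHg → 2.49577×10⁶ Pa
534 mm² → 5.34×10⁻⁴ m²
F = P × A = 2.49577×10⁶ × 5.34×10⁻⁴ = 1332.74 N
0.272 ft → 0.0829056 m
W = F × d = 1332.74 × 0.0829056 = 110.492 J
In BTU: 110.492 / 1055.06 = 0.104726 BTU

0.105 BTU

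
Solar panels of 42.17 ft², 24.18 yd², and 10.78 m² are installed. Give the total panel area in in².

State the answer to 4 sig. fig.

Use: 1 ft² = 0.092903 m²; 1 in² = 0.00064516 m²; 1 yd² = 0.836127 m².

42.17 ft² × 0.092903 → 3.91772 m²
24.18 yd² × 0.836127 → 20.2176 m²
10.78 m² (already m²)
Combined: 3.91772 + 20.2176 + 10.78 = 34.9153 m²
In in²: 34.9153 / 0.00064516 = 54118.8 in²

5.412×10⁴ in²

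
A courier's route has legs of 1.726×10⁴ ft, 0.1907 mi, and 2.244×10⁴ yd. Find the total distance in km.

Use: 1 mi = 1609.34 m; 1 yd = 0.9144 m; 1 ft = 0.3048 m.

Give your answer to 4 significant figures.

26.09 km

1.726×10⁴ ft × 0.3048 = 5260.85 m
0.1907 mi × 1609.34 = 306.901 m
2.244×10⁴ yd × 0.9144 = 20519.1 m
Sum: 5260.85 + 306.901 + 20519.1 = 26086.9 m
In km: 26086.9 / 1000 = 26.0869 km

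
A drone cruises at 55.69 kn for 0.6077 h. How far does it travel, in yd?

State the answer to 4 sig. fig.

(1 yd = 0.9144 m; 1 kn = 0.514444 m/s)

55.69 kn × 0.514444 → 28.6494 m/s
0.6077 h × 3600 → 2187.72 s
d = v × t = 28.6494 m/s × 2187.72 s = 62676.9 m
62676.9 m ÷ (0.9144 m/yd) = 68544.3 yd

6.854×10⁴ yd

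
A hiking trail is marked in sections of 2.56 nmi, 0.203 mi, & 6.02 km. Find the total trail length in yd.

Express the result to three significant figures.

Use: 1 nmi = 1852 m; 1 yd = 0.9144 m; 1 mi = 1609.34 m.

1.21×10⁴ yd

2.56 nmi × 1852 = 4741.12 m
0.203 mi × 1609.34 = 326.696 m
6.02 km × 1000 = 6020 m
Sum: 4741.12 + 326.696 + 6020 = 11087.8 m
In yd: 11087.8 / 0.9144 = 12125.8 yd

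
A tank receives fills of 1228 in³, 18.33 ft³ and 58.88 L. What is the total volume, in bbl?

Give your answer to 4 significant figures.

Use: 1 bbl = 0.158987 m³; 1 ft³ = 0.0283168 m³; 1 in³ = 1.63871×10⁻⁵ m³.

1228 in³ × 1.63871×10⁻⁵ = 0.0201234 m³
18.33 ft³ × 0.0283168 = 0.519047 m³
58.88 L × 0.001 = 0.05888 m³
Sum: 0.0201234 + 0.519047 + 0.05888 = 0.59805 m³
In bbl: 0.59805 / 0.158987 = 3.76163 bbl

3.762 bbl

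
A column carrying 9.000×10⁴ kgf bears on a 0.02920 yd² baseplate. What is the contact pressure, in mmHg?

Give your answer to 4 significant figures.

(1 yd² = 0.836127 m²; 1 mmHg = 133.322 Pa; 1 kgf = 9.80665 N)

2.711×10⁵ mmHg

9.000×10⁴ kgf × 9.80665 → 882598 N
0.02920 yd² × 0.836127 → 0.0244149 m²
P = F / A = 882598 N / 0.0244149 m² = 3.615×10⁷ Pa
3.615×10⁷ Pa ÷ (133.322 Pa/mmHg) = 271148 mmHg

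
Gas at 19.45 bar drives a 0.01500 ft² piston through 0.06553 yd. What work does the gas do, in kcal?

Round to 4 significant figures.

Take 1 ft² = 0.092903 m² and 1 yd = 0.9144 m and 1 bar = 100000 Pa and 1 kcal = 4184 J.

19.45 bar → 1.945×10⁶ Pa
0.01500 ft² → 0.00139354 m²
F = P × A = 1.945×10⁶ × 0.00139354 = 2710.44 N
0.06553 yd → 0.0599206 m
W = F × d = 2710.44 × 0.0599206 = 162.411 J
In kcal: 162.411 / 4184 = 0.0388172 kcal

0.03882 kcal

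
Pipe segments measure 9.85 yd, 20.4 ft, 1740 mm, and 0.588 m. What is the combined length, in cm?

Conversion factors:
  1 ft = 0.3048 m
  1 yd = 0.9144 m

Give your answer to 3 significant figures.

1760 cm

9.85 yd × 0.9144 → 9.00684 m
20.4 ft × 0.3048 → 6.21792 m
1740 mm × 0.001 → 1.74 m
0.588 m (already m)
Sum: 9.00684 + 6.21792 + 1.74 + 0.588 = 17.5528 m
In cm: 17.5528 / 0.01 = 1755.28 cm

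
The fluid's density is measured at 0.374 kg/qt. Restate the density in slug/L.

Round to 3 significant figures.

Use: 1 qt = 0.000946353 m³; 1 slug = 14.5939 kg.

0.0271 slug/L

0.374 kg/qt ÷ 0.000946353 m³/qt = 395.201 kg/m³
395.201 kg/m³ ÷ 14.5939 kg/slug × 0.001 m³/L = 0.0270799 slug/L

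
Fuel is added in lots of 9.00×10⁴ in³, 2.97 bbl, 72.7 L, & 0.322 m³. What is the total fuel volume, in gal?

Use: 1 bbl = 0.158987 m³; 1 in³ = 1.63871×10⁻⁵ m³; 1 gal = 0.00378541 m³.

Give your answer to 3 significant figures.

9.00×10⁴ in³ × 1.63871×10⁻⁵ = 1.47484 m³
2.97 bbl × 0.158987 = 0.472191 m³
72.7 L × 0.001 = 0.0727 m³
0.322 m³ (already m³)
Sum: 1.47484 + 0.472191 + 0.0727 + 0.322 = 2.34173 m³
In gal: 2.34173 / 0.00378541 = 618.62 gal

619 gal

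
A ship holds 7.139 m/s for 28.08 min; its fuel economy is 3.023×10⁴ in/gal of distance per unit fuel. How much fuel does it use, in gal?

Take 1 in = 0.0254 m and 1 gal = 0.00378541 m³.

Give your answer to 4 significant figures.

28.08 min → 1684.8 s
d = v × t = 7.139 × 1684.8 = 12027.8 m
3.023×10⁴ in/gal → 202842 m/m³
V = d / (distance per unit fuel) = 12027.8 / 202842 = 0.0592964 m³
In gal: 0.0592964 / 0.00378541 = 15.6645 gal

15.66 gal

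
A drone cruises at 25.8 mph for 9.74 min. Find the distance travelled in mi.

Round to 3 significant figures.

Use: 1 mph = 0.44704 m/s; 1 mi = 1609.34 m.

25.8 mph × 0.44704 → 11.5336 m/s
9.74 min × 60 → 584.4 s
d = v × t = 11.5336 m/s × 584.4 s = 6740.24 m
6740.24 m ÷ (1609.34 m/mi) = 4.1882 mi

4.19 mi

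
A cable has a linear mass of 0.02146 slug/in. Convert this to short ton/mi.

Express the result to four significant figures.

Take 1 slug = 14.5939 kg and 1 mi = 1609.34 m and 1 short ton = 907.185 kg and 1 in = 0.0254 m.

0.02146 slug/in × 14.5939 kg/slug ÷ 0.0254 m/in = 12.3301 kg/m
12.3301 kg/m ÷ 907.185 kg/short ton × 1609.34 m/mi = 21.8735 short ton/mi

21.87 short ton/mi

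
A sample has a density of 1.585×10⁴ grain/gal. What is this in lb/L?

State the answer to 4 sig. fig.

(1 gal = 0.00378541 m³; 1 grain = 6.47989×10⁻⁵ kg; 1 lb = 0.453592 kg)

1.585×10⁴ grain/gal × 6.47989×10⁻⁵ kg/grain ÷ 0.00378541 m³/gal = 271.321 kg/m³
271.321 kg/m³ ÷ 0.453592 kg/lb × 0.001 m³/L = 0.598161 lb/L

0.5982 lb/L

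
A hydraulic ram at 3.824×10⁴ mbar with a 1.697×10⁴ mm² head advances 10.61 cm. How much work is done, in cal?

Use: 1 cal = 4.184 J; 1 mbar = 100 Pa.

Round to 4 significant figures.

3.824×10⁴ mbar → 3.824×10⁶ Pa
1.697×10⁴ mm² → 0.01697 m²
F = P × A = 3.824×10⁶ × 0.01697 = 64893.3 N
10.61 cm → 0.1061 m
W = F × d = 64893.3 × 0.1061 = 6885.18 J
In cal: 6885.18 / 4.184 = 1645.6 cal

1646 cal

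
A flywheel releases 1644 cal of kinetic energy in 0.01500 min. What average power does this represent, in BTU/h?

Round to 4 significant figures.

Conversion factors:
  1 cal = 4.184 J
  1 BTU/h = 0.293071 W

2.608×10⁴ BTU/h

1644 cal × 4.184 → 6878.5 J
0.01500 min × 60 → 0.9 s
P = E / t = 6878.5 J / 0.9 s = 7642.78 W
7642.78 W ÷ (0.293071 W/BTU/h) = 26078.3 BTU/h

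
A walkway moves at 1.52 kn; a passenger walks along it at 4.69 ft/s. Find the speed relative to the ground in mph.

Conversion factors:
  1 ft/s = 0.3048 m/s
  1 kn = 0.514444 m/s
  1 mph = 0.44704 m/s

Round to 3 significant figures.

4.95 mph

1.52 kn × 0.514444 = 0.781955 m/s
4.69 ft/s × 0.3048 = 1.42951 m/s
Combined: 0.781955 + 1.42951 = 2.21146 m/s
In mph: 2.21146 / 0.44704 = 4.9469 mph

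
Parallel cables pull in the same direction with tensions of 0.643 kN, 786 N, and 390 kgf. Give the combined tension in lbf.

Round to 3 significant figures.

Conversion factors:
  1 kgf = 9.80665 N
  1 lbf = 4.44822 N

1180 lbf

0.643 kN × 1000 = 643 N
786 N (already N)
390 kgf × 9.80665 = 3824.59 N
Total: 643 + 786 + 3824.59 = 5253.59 N
In lbf: 5253.59 / 4.44822 = 1181.05 lbf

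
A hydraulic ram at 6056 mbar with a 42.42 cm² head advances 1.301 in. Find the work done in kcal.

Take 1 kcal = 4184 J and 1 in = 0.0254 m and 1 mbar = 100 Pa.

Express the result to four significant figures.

0.02029 kcal

6056 mbar → 605600 Pa
42.42 cm² → 0.004242 m²
F = P × A = 605600 × 0.004242 = 2568.96 N
1.301 in → 0.0330454 m
W = F × d = 2568.96 × 0.0330454 = 84.8923 J
In kcal: 84.8923 / 4184 = 0.0202897 kcal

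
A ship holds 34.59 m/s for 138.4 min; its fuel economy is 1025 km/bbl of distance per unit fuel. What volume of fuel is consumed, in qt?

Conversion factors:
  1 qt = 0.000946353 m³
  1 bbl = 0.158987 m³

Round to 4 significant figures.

138.4 min → 8304 s
d = v × t = 34.59 × 8304 = 287235 m
1025 km/bbl → 6.44707×10⁶ m/m³
V = d / (distance per unit fuel) = 287235 / 6.44707×10⁶ = 0.0445528 m³
In qt: 0.0445528 / 0.000946353 = 47.0784 qt

47.08 qt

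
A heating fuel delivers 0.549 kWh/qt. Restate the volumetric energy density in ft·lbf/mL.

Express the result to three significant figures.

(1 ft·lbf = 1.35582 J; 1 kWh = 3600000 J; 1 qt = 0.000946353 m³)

0.549 kWh/qt × 3600000 J/kWh ÷ 0.000946353 m³/qt = 2.08844×10⁹ J/m³
2.08844×10⁹ J/m³ ÷ 1.35582 J/ft·lbf × 10⁻⁶ m³/mL = 1540.35 ft·lbf/mL

1540 ft·lbf/mL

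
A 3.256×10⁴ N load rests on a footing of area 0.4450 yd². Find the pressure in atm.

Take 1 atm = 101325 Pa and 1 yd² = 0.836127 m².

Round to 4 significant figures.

0.4450 yd² × 0.836127 → 0.372077 m²
P = F / A = 32560 N / 0.372077 m² = 87508.8 Pa
87508.8 Pa ÷ (101325 Pa/atm) = 0.863645 atm

0.8636 atm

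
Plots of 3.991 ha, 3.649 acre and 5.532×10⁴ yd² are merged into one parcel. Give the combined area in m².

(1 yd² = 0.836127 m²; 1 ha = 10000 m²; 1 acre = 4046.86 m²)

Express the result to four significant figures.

1.009×10⁵ m²

3.991 ha × 10000 → 39910 m²
3.649 acre × 4046.86 → 14767 m²
5.532×10⁴ yd² × 0.836127 → 46254.5 m²
Total: 39910 + 14767 + 46254.5 = 100932 m²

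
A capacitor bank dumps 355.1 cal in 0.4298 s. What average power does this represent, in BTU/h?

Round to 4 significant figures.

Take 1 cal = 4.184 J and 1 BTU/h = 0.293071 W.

355.1 cal × 4.184 = 1485.74 J
P = E / t = 1485.74 J / 0.4298 s = 3456.82 W
3456.82 W ÷ (0.293071 W/BTU/h) = 11795.2 BTU/h

1.180×10⁴ BTU/h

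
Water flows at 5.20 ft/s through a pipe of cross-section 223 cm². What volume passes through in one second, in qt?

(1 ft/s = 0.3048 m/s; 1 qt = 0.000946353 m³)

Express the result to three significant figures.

37.3 qt

5.20 ft/s × 0.3048 → 1.58496 m/s
223 cm² × 0.0001 → 0.0223 m²
V = v × A × t = 1.58496 m/s × 0.0223 m² × 1 s = 0.0353446 m³
0.0353446 m³ ÷ (0.000946353 m³/qt) = 37.3482 qt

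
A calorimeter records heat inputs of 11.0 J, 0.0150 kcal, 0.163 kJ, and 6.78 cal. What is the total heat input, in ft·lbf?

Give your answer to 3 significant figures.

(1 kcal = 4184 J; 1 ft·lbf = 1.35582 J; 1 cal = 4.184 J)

11.0 J (already J)
0.0150 kcal × 4184 → 62.76 J
0.163 kJ × 1000 → 163 J
6.78 cal × 4.184 → 28.3675 J
Total: 11 + 62.76 + 163 + 28.3675 = 265.128 J
In ft·lbf: 265.128 / 1.35582 = 195.548 ft·lbf

196 ft·lbf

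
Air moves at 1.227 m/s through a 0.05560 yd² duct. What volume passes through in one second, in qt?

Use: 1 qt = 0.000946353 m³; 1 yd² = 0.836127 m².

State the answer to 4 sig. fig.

60.28 qt

0.05560 yd² × 0.836127 = 0.0464887 m²
V = v × A × t = 1.227 m/s × 0.0464887 m² × 1 s = 0.0570416 m³
0.0570416 m³ ÷ (0.000946353 m³/qt) = 60.2752 qt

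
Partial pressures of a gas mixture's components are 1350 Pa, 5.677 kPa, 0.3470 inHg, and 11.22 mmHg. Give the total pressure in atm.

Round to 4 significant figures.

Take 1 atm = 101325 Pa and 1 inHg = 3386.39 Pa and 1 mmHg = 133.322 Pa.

0.09571 atm

1350 Pa (already Pa)
5.677 kPa × 1000 = 5677 Pa
0.3470 inHg × 3386.39 = 1175.08 Pa
11.22 mmHg × 133.322 = 1495.87 Pa
Sum: 1350 + 5677 + 1175.08 + 1495.87 = 9697.95 Pa
In atm: 9697.95 / 101325 = 0.0957113 atm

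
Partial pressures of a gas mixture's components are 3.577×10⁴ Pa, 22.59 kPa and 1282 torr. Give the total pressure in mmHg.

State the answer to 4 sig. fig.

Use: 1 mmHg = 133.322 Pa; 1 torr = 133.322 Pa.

1720 mmHg

3.577×10⁴ Pa (already Pa)
22.59 kPa × 1000 = 22590 Pa
1282 torr × 133.322 = 170919 Pa
Sum: 35770 + 22590 + 170919 = 229279 Pa
In mmHg: 229279 / 133.322 = 1719.74 mmHg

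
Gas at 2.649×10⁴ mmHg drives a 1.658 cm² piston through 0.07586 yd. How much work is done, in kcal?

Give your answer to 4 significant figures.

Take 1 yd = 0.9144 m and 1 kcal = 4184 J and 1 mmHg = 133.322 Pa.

2.649×10⁴ mmHg → 3.5317×10⁶ Pa
1.658 cm² → 1.658×10⁻⁴ m²
F = P × A = 3.5317×10⁶ × 1.658×10⁻⁴ = 585.556 N
0.07586 yd → 0.0693664 m
W = F × d = 585.556 × 0.0693664 = 40.6179 J
In kcal: 40.6179 / 4184 = 0.00970791 kcal

0.009708 kcal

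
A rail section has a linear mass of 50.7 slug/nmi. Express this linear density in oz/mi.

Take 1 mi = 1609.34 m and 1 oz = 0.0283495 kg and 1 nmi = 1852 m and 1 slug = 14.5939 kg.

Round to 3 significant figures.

2.27×10⁴ oz/mi

50.7 slug/nmi × 14.5939 kg/slug ÷ 1852 m/nmi = 0.39952 kg/m
0.39952 kg/m ÷ 0.0283495 kg/oz × 1609.34 m/mi = 22679.9 oz/mi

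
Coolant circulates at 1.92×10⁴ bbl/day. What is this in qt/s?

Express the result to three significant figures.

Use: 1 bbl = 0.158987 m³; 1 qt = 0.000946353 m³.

1.92×10⁴ bbl/day × 0.158987 m³/bbl ÷ 86400 s/day = 0.0353304 m³/s
0.0353304 m³/s ÷ 0.000946353 m³/qt = 37.3332 qt/s

37.3 qt/s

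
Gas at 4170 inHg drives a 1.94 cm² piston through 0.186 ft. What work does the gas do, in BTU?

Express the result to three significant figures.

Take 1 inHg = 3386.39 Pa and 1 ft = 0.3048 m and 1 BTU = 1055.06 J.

0.147 BTU

4170 inHg → 1.41212×10⁷ Pa
1.94 cm² → 1.94×10⁻⁴ m²
F = P × A = 1.41212×10⁷ × 1.94×10⁻⁴ = 2739.51 N
0.186 ft → 0.0566928 m
W = F × d = 2739.51 × 0.0566928 = 155.31 J
In BTU: 155.31 / 1055.06 = 0.147205 BTU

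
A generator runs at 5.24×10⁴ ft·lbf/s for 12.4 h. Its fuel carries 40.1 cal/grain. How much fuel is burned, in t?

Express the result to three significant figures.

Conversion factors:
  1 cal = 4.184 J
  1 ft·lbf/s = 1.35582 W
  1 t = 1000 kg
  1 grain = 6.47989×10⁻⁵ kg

5.24×10⁴ ft·lbf/s → 71045 W
12.4 h → 44640 s
E = P × t = 71045 × 44640 = 3.17145×10⁹ J
40.1 cal/grain → 2.58922×10⁶ J/kg
m = E / e_s = 3.17145×10⁹ / 2.58922×10⁶ = 1224.87 kg
In t: 1224.87 / 1000 = 1.22487 t

1.22 t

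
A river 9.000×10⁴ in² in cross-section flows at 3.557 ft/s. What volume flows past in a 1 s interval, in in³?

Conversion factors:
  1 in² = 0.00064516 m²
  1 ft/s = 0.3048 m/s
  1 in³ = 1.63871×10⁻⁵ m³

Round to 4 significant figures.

3.557 ft/s × 0.3048 = 1.08417 m/s
9.000×10⁴ in² × 0.00064516 = 58.0644 m²
V = v × A × t = 1.08417 m/s × 58.0644 m² × 1 s = 62.9517 m³
62.9517 m³ ÷ (1.63871×10⁻⁵ m³/in³) = 3.84154×10⁶ in³

3.842×10⁶ in³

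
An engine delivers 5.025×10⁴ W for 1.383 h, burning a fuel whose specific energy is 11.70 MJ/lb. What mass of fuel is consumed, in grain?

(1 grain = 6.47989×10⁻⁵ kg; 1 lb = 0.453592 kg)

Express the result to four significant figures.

1.383 h → 4978.8 s
E = P × t = 50250 × 4978.8 = 2.50185×10⁸ J
11.70 MJ/lb → 2.57941×10⁷ J/kg
m = E / e_s = 2.50185×10⁸ / 2.57941×10⁷ = 9.69931 kg
In grain: 9.69931 / 6.47989×10⁻⁵ = 149683 grain

1.497×10⁵ grain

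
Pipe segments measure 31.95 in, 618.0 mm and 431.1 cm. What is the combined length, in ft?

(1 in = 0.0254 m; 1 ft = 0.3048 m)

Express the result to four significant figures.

31.95 in × 0.0254 → 0.81153 m
618.0 mm × 0.001 → 0.618 m
431.1 cm × 0.01 → 4.311 m
Sum: 0.81153 + 0.618 + 4.311 = 5.74053 m
In ft: 5.74053 / 0.3048 = 18.8338 ft

18.83 ft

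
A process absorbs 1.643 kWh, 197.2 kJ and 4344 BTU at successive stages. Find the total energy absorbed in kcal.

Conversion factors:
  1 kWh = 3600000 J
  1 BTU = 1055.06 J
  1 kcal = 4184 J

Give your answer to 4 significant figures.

2556 kcal

1.643 kWh × 3600000 = 5.9148×10⁶ J
197.2 kJ × 1000 = 197200 J
4344 BTU × 1055.06 = 4.58318×10⁶ J
Total: 5.9148×10⁶ + 197200 + 4.58318×10⁶ = 1.06952×10⁷ J
In kcal: 1.06952×10⁷ / 4184 = 2556.21 kcal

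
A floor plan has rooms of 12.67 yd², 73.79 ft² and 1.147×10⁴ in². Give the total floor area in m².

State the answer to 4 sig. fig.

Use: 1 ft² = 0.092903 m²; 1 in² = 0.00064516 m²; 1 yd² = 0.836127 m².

24.85 m²

12.67 yd² × 0.836127 → 10.5937 m²
73.79 ft² × 0.092903 → 6.85531 m²
1.147×10⁴ in² × 0.00064516 → 7.39999 m²
Combined: 10.5937 + 6.85531 + 7.39999 = 24.849 m²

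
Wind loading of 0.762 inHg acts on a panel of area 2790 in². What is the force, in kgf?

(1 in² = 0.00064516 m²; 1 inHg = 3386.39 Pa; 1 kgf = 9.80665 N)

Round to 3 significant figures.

474 kgf

0.762 inHg × 3386.39 = 2580.43 Pa
2790 in² × 0.00064516 = 1.8 m²
F = P × A = 2580.43 Pa × 1.8 m² = 4644.77 N
4644.77 N ÷ (9.80665 N/kgf) = 473.635 kgf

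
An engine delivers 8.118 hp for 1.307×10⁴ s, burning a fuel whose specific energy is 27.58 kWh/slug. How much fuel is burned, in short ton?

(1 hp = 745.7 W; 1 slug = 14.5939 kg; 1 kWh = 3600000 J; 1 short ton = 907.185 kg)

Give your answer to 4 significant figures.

0.01282 short ton

8.118 hp → 6053.59 W
E = P × t = 6053.59 × 13070 = 7.91204×10⁷ J
27.58 kWh/slug → 6.80339×10⁶ J/kg
m = E / e_s = 7.91204×10⁷ / 6.80339×10⁶ = 11.6296 kg
In short ton: 11.6296 / 907.185 = 0.0128194 short ton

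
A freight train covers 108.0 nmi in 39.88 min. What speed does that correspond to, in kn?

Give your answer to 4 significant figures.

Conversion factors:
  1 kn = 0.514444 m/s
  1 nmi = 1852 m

108.0 nmi × 1852 → 200016 m
39.88 min × 60 → 2392.8 s
v = d / t = 200016 m / 2392.8 s = 83.5908 m/s
83.5908 m/s ÷ (0.514444 m/s/kn) = 162.488 kn

162.5 kn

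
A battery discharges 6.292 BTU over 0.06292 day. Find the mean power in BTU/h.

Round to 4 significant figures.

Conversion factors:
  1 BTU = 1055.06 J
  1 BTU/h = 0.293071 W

6.292 BTU × 1055.06 = 6638.44 J
0.06292 day × 86400 = 5436.29 s
P = E / t = 6638.44 J / 5436.29 s = 1.22113 W
1.22113 W ÷ (0.293071 W/BTU/h) = 4.16667 BTU/h

4.167 BTU/h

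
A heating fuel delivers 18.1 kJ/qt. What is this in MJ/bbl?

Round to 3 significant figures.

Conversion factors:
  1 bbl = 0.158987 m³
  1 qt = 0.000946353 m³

18.1 kJ/qt × 1000 J/kJ ÷ 0.000946353 m³/qt = 1.91261×10⁷ J/m³
1.91261×10⁷ J/m³ ÷ 1000000 J/MJ × 0.158987 m³/bbl = 3.0408 MJ/bbl

3.04 MJ/bbl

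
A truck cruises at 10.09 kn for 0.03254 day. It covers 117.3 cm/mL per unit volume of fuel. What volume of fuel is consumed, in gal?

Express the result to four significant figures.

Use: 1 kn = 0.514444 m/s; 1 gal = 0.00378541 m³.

3.287 gal

10.09 kn → 5.19074 m/s
0.03254 day → 2811.46 s
d = v × t = 5.19074 × 2811.46 = 14593.6 m
117.3 cm/mL → 1.173×10⁶ m/m³
V = d / (distance per unit fuel) = 14593.6 / 1.173×10⁶ = 0.0124413 m³
In gal: 0.0124413 / 0.00378541 = 3.28665 gal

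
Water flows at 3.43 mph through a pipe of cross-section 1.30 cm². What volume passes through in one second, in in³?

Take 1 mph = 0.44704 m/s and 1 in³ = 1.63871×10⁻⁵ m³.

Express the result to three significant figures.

12.2 in³

3.43 mph × 0.44704 → 1.53335 m/s
1.30 cm² × 0.0001 → 1.3×10⁻⁴ m²
V = v × A × t = 1.53335 m/s × 1.3×10⁻⁴ m² × 1 s = 1.99335×10⁻⁴ m³
1.99335×10⁻⁴ m³ ÷ (1.63871×10⁻⁵ m³/in³) = 12.1641 in³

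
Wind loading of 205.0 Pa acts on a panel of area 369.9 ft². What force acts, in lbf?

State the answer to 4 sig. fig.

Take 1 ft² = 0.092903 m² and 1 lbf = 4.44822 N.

1584 lbf

369.9 ft² × 0.092903 → 34.3648 m²
F = P × A = 205 Pa × 34.3648 m² = 7044.78 N
7044.78 N ÷ (4.44822 N/lbf) = 1583.73 lbf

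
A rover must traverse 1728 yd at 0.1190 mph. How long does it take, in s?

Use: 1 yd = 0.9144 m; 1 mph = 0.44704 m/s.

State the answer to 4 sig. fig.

1728 yd × 0.9144 = 1580.08 m
0.1190 mph × 0.44704 = 0.0531978 m/s
t = d / v = 1580.08 m / 0.0531978 m/s = 29702 s

2.970×10⁴ s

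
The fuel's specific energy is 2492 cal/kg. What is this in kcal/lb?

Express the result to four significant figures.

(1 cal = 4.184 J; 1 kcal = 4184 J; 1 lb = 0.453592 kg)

1.130 kcal/lb

2492 cal/kg × 4.184 J/cal = 10426.5 J/kg
10426.5 J/kg ÷ 4184 J/kcal × 0.453592 kg/lb = 1.13035 kcal/lb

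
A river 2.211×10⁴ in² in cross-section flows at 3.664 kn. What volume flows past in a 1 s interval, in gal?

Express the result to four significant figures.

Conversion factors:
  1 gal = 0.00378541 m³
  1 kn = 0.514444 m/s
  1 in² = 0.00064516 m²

3.664 kn × 0.514444 → 1.88492 m/s
2.211×10⁴ in² × 0.00064516 → 14.2645 m²
V = v × A × t = 1.88492 m/s × 14.2645 m² × 1 s = 26.8874 m³
26.8874 m³ ÷ (0.00378541 m³/gal) = 7102.9 gal

7103 gal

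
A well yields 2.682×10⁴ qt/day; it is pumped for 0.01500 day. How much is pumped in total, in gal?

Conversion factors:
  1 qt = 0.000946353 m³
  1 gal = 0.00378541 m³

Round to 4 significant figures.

100.6 gal

2.682×10⁴ qt/day → 2.93764×10⁻⁴ m³/s
0.01500 day → 1296 s
V = Q × t = 2.93764×10⁻⁴ × 1296 = 0.380718 m³
In gal: 0.380718 / 0.00378541 = 100.575 gal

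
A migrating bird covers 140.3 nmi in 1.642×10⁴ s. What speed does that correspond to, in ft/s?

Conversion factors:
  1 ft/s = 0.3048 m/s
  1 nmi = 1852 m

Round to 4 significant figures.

140.3 nmi × 1852 → 259836 m
v = d / t = 259836 m / 16420 s = 15.8244 m/s
15.8244 m/s ÷ (0.3048 m/s/ft/s) = 51.9173 ft/s

51.92 ft/s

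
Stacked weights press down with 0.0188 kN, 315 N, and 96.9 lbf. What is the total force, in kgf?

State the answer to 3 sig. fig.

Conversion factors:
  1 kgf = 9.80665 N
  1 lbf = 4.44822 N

0.0188 kN × 1000 = 18.8 N
315 N (already N)
96.9 lbf × 4.44822 = 431.033 N
Combined: 18.8 + 315 + 431.033 = 764.833 N
In kgf: 764.833 / 9.80665 = 77.9913 kgf

78.0 kgf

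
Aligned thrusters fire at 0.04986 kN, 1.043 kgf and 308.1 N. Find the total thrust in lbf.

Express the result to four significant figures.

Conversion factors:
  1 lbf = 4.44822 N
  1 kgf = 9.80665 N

82.77 lbf

0.04986 kN × 1000 → 49.86 N
1.043 kgf × 9.80665 → 10.2283 N
308.1 N (already N)
Sum: 49.86 + 10.2283 + 308.1 = 368.188 N
In lbf: 368.188 / 4.44822 = 82.772 lbf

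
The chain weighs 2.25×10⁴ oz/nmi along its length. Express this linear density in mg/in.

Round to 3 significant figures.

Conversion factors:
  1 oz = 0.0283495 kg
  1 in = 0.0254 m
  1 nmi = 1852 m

2.25×10⁴ oz/nmi × 0.0283495 kg/oz ÷ 1852 m/nmi = 0.344419 kg/m
0.344419 kg/m ÷ 10⁻⁶ kg/mg × 0.0254 m/in = 8748.24 mg/in

8750 mg/in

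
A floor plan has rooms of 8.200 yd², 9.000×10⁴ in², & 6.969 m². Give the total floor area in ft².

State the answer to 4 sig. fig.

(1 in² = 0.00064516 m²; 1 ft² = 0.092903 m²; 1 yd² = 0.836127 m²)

773.8 ft²

8.200 yd² × 0.836127 = 6.85624 m²
9.000×10⁴ in² × 0.00064516 = 58.0644 m²
6.969 m² (already m²)
Sum: 6.85624 + 58.0644 + 6.969 = 71.8896 m²
In ft²: 71.8896 / 0.092903 = 773.814 ft²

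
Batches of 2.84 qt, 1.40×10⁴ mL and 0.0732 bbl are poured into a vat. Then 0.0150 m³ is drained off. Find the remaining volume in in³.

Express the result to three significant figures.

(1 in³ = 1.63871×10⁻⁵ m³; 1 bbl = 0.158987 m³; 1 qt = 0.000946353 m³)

813 in³

2.84 qt × 0.000946353 = 0.00268764 m³
1.40×10⁴ mL × 10⁻⁶ = 0.014 m³
0.0732 bbl × 0.158987 = 0.0116378 m³
0.0150 m³ (already m³)
Result: 0.00268764 + 0.014 + 0.0116378 − 0.015 = 0.0133254 m³
In in³: 0.0133254 / 1.63871×10⁻⁵ = 813.164 in³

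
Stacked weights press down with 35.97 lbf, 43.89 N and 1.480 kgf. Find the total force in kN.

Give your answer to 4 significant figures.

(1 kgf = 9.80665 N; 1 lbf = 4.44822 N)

0.2184 kN

35.97 lbf × 4.44822 = 160.002 N
43.89 N (already N)
1.480 kgf × 9.80665 = 14.5138 N
Sum: 160.002 + 43.89 + 14.5138 = 218.406 N
In kN: 218.406 / 1000 = 0.218406 kN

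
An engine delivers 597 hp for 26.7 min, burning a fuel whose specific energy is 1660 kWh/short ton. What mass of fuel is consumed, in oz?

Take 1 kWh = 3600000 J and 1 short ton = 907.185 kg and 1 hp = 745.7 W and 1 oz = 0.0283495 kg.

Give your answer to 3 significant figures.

3820 oz

597 hp → 445183 W
26.7 min → 1602 s
E = P × t = 445183 × 1602 = 7.13183×10⁸ J
1660 kWh/short ton → 6.58741×10⁶ J/kg
m = E / e_s = 7.13183×10⁸ / 6.58741×10⁶ = 108.265 kg
In oz: 108.265 / 0.0283495 = 3818.94 oz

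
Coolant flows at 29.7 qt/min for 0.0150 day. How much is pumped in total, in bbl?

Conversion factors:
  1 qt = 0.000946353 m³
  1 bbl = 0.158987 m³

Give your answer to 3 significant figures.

29.7 qt/min → 4.68445×10⁻⁴ m³/s
0.0150 day → 1296 s
V = Q × t = 4.68445×10⁻⁴ × 1296 = 0.607105 m³
In bbl: 0.607105 / 0.158987 = 3.81858 bbl

3.82 bbl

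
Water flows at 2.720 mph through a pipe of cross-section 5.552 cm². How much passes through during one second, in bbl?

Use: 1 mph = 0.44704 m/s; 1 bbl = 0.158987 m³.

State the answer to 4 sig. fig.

0.004246 bbl

2.720 mph × 0.44704 → 1.21595 m/s
5.552 cm² × 0.0001 → 5.552×10⁻⁴ m²
V = v × A × t = 1.21595 m/s × 5.552×10⁻⁴ m² × 1 s = 6.75095×10⁻⁴ m³
6.75095×10⁻⁴ m³ ÷ (0.158987 m³/bbl) = 0.00424623 bbl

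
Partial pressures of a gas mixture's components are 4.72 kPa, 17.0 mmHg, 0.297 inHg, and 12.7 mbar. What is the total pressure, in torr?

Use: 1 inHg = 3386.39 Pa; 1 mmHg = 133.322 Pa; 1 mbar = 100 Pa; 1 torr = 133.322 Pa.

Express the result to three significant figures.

69.5 torr

4.72 kPa × 1000 → 4720 Pa
17.0 mmHg × 133.322 → 2266.47 Pa
0.297 inHg × 3386.39 → 1005.76 Pa
12.7 mbar × 100 → 1270 Pa
Sum: 4720 + 2266.47 + 1005.76 + 1270 = 9262.23 Pa
In torr: 9262.23 / 133.322 = 69.4726 torr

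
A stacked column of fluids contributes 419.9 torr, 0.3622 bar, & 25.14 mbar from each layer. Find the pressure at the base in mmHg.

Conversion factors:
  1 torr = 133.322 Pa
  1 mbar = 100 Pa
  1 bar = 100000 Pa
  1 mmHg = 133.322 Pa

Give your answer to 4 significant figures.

419.9 torr × 133.322 = 55981.9 Pa
0.3622 bar × 100000 = 36220 Pa
25.14 mbar × 100 = 2514 Pa
Total: 55981.9 + 36220 + 2514 = 94715.9 Pa
In mmHg: 94715.9 / 133.322 = 710.43 mmHg

710.4 mmHg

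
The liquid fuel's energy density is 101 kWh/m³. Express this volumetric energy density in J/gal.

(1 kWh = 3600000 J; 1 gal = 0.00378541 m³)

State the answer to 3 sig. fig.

101 kWh/m³ × 3600000 J/kWh = 3.636×10⁸ J/m³
3.636×10⁸ J/m³ × 0.00378541 m³/gal = 1.37638×10⁶ J/gal

1.38×10⁶ J/gal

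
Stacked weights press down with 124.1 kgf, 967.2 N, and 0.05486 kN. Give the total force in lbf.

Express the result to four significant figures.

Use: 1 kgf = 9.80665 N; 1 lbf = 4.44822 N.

124.1 kgf × 9.80665 = 1217.01 N
967.2 N (already N)
0.05486 kN × 1000 = 54.86 N
Combined: 1217.01 + 967.2 + 54.86 = 2239.07 N
In lbf: 2239.07 / 4.44822 = 503.363 lbf

503.4 lbf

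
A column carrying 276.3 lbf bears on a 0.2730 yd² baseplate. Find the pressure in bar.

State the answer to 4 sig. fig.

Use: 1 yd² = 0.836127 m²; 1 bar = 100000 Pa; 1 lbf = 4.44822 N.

0.05384 bar

276.3 lbf × 4.44822 = 1229.04 N
0.2730 yd² × 0.836127 = 0.228263 m²
P = F / A = 1229.04 N / 0.228263 m² = 5384.32 Pa
5384.32 Pa ÷ (100000 Pa/bar) = 0.0538432 bar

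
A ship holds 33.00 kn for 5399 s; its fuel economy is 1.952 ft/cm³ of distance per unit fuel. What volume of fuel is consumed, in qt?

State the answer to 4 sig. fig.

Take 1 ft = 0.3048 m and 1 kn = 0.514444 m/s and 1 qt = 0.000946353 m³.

162.8 qt

33.00 kn → 16.9767 m/s
d = v × t = 16.9767 × 5399 = 91657.2 m
1.952 ft/cm³ → 594970 m/m³
V = d / (distance per unit fuel) = 91657.2 / 594970 = 0.154053 m³
In qt: 0.154053 / 0.000946353 = 162.786 qt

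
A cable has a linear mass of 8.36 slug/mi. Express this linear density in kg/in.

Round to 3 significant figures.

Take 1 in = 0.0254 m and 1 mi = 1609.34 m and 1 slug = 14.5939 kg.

8.36 slug/mi × 14.5939 kg/slug ÷ 1609.34 m/mi = 0.0758106 kg/m
0.0758106 kg/m × 0.0254 m/in = 0.00192559 kg/in

0.00193 kg/in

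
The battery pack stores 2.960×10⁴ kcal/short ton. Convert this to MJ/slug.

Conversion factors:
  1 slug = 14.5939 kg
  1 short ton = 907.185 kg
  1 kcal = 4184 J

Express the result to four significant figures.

1.992 MJ/slug

2.960×10⁴ kcal/short ton × 4184 J/kcal ÷ 907.185 kg/short ton = 136517 J/kg
136517 J/kg ÷ 1000000 J/MJ × 14.5939 kg/slug = 1.99232 MJ/slug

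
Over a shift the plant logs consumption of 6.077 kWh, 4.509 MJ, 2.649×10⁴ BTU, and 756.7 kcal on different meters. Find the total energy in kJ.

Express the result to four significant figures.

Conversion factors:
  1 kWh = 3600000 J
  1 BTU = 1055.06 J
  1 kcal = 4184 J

6.077 kWh × 3600000 = 2.18772×10⁷ J
4.509 MJ × 1000000 = 4.509×10⁶ J
2.649×10⁴ BTU × 1055.06 = 2.79485×10⁷ J
756.7 kcal × 4184 = 3.16603×10⁶ J
Combined: 2.18772×10⁷ + 4.509×10⁶ + 2.79485×10⁷ + 3.16603×10⁶ = 5.75007×10⁷ J
In kJ: 5.75007×10⁷ / 1000 = 57500.7 kJ

5.750×10⁴ kJ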